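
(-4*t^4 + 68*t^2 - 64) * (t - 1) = -4*t^5 + 4*t^4 + 68*t^3 - 68*t^2 - 64*t + 64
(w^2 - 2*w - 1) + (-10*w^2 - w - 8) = -9*w^2 - 3*w - 9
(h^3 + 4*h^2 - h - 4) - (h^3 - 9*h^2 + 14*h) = 13*h^2 - 15*h - 4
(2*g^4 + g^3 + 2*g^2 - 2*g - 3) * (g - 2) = 2*g^5 - 3*g^4 - 6*g^2 + g + 6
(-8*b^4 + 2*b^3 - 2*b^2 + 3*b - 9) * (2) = -16*b^4 + 4*b^3 - 4*b^2 + 6*b - 18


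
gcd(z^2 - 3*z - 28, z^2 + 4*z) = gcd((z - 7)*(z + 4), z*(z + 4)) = z + 4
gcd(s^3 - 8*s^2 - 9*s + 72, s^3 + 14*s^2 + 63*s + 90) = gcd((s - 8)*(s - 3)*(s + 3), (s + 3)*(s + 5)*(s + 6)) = s + 3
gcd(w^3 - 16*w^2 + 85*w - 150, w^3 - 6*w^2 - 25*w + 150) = w^2 - 11*w + 30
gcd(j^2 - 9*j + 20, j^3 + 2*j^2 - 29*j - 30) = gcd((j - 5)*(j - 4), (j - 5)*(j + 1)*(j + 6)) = j - 5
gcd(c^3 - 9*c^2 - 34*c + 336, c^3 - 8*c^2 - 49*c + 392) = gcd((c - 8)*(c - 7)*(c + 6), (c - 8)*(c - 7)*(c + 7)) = c^2 - 15*c + 56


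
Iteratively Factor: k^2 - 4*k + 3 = (k - 3)*(k - 1)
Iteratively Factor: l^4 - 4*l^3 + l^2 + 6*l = (l + 1)*(l^3 - 5*l^2 + 6*l) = l*(l + 1)*(l^2 - 5*l + 6) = l*(l - 2)*(l + 1)*(l - 3)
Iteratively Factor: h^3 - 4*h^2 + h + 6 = (h - 2)*(h^2 - 2*h - 3) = (h - 3)*(h - 2)*(h + 1)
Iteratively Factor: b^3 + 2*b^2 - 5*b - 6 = (b + 1)*(b^2 + b - 6) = (b + 1)*(b + 3)*(b - 2)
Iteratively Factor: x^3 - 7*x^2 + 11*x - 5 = (x - 5)*(x^2 - 2*x + 1) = (x - 5)*(x - 1)*(x - 1)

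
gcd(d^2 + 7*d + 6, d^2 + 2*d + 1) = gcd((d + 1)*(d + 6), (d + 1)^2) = d + 1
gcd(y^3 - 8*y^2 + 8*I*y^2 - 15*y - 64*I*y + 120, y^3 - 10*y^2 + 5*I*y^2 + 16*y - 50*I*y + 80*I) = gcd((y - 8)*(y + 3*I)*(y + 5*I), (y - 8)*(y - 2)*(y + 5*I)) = y^2 + y*(-8 + 5*I) - 40*I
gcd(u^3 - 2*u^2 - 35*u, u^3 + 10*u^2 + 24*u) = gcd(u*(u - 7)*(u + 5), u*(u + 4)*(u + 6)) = u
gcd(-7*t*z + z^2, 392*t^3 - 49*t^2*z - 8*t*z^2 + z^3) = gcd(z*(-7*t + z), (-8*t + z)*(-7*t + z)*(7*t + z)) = -7*t + z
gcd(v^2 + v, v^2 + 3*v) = v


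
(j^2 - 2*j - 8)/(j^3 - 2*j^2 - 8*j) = 1/j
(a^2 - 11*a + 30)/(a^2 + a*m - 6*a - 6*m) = (a - 5)/(a + m)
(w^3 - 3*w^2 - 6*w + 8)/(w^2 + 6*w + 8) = (w^2 - 5*w + 4)/(w + 4)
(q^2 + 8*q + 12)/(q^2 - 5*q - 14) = (q + 6)/(q - 7)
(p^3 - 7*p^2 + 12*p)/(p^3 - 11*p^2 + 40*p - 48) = p/(p - 4)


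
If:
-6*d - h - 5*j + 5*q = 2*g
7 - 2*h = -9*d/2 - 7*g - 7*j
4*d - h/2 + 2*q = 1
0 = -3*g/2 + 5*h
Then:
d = 142/809 - 494*q/809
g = -7160*q/2427 - 4820/2427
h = -716*q/809 - 482/809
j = 7499*q/2427 + 1706/2427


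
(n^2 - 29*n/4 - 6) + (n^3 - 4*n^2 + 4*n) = n^3 - 3*n^2 - 13*n/4 - 6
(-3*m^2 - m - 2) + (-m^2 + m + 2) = -4*m^2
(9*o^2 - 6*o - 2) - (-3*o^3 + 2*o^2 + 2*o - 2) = 3*o^3 + 7*o^2 - 8*o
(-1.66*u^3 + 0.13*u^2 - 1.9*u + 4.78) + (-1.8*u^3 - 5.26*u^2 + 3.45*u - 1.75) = -3.46*u^3 - 5.13*u^2 + 1.55*u + 3.03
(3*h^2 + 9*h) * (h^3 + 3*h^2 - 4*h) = 3*h^5 + 18*h^4 + 15*h^3 - 36*h^2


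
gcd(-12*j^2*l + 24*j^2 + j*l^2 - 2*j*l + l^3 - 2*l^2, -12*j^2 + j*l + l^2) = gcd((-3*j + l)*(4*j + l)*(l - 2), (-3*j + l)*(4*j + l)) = 12*j^2 - j*l - l^2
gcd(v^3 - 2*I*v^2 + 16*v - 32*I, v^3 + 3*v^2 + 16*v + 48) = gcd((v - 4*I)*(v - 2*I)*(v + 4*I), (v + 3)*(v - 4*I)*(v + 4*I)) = v^2 + 16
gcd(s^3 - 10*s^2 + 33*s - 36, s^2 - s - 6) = s - 3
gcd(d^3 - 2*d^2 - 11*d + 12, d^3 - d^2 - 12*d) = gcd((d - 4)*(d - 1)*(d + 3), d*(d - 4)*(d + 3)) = d^2 - d - 12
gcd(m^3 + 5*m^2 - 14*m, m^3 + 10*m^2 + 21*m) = m^2 + 7*m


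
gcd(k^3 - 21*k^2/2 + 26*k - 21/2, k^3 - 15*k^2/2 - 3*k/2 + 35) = k - 7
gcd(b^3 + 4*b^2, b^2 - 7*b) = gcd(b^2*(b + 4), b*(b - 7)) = b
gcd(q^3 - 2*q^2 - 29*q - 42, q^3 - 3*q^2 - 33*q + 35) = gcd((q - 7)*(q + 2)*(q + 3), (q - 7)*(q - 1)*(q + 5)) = q - 7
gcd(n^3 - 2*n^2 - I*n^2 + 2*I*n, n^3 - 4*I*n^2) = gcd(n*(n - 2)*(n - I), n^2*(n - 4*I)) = n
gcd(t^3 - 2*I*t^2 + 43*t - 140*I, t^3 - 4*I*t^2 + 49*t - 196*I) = t^2 + 3*I*t + 28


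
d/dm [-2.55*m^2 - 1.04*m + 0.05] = -5.1*m - 1.04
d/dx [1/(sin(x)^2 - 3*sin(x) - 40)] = (3 - 2*sin(x))*cos(x)/((sin(x) - 8)^2*(sin(x) + 5)^2)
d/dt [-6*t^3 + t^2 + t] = -18*t^2 + 2*t + 1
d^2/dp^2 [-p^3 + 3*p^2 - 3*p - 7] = 6 - 6*p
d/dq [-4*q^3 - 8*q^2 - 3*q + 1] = -12*q^2 - 16*q - 3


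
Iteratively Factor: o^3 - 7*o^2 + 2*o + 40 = (o - 5)*(o^2 - 2*o - 8) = (o - 5)*(o + 2)*(o - 4)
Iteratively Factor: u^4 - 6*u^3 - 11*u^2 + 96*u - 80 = (u - 4)*(u^3 - 2*u^2 - 19*u + 20) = (u - 4)*(u + 4)*(u^2 - 6*u + 5) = (u - 5)*(u - 4)*(u + 4)*(u - 1)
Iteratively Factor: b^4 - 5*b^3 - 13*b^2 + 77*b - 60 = (b + 4)*(b^3 - 9*b^2 + 23*b - 15) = (b - 1)*(b + 4)*(b^2 - 8*b + 15) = (b - 3)*(b - 1)*(b + 4)*(b - 5)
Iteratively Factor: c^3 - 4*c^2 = (c - 4)*(c^2) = c*(c - 4)*(c)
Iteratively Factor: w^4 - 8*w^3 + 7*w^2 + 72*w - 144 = (w - 4)*(w^3 - 4*w^2 - 9*w + 36) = (w - 4)^2*(w^2 - 9) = (w - 4)^2*(w - 3)*(w + 3)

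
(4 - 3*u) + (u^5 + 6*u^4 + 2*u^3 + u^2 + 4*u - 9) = u^5 + 6*u^4 + 2*u^3 + u^2 + u - 5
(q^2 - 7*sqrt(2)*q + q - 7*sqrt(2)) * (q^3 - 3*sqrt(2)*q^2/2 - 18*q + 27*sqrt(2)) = q^5 - 17*sqrt(2)*q^4/2 + q^4 - 17*sqrt(2)*q^3/2 + 3*q^3 + 3*q^2 + 153*sqrt(2)*q^2 - 378*q + 153*sqrt(2)*q - 378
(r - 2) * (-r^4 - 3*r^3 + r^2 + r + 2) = -r^5 - r^4 + 7*r^3 - r^2 - 4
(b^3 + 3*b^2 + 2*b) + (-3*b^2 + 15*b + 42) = b^3 + 17*b + 42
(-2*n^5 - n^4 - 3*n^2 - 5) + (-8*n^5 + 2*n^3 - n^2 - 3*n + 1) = -10*n^5 - n^4 + 2*n^3 - 4*n^2 - 3*n - 4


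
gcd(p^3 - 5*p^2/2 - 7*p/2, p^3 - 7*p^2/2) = p^2 - 7*p/2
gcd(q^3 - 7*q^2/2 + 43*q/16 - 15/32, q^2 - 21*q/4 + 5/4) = q - 1/4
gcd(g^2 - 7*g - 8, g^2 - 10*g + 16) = g - 8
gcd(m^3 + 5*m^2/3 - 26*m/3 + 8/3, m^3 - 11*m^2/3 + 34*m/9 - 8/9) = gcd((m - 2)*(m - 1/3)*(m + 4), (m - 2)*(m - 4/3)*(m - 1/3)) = m^2 - 7*m/3 + 2/3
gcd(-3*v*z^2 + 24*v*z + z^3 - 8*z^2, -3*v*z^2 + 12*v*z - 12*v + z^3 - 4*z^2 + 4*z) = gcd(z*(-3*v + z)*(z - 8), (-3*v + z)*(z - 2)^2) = -3*v + z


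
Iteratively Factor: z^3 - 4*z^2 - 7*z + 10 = (z + 2)*(z^2 - 6*z + 5) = (z - 5)*(z + 2)*(z - 1)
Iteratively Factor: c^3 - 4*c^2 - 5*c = (c + 1)*(c^2 - 5*c) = (c - 5)*(c + 1)*(c)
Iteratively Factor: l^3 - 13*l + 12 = (l + 4)*(l^2 - 4*l + 3) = (l - 1)*(l + 4)*(l - 3)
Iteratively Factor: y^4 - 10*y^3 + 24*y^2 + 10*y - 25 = (y + 1)*(y^3 - 11*y^2 + 35*y - 25) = (y - 5)*(y + 1)*(y^2 - 6*y + 5) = (y - 5)*(y - 1)*(y + 1)*(y - 5)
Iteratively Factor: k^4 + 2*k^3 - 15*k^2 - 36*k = (k + 3)*(k^3 - k^2 - 12*k) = (k - 4)*(k + 3)*(k^2 + 3*k) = k*(k - 4)*(k + 3)*(k + 3)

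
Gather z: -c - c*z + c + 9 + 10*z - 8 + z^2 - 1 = z^2 + z*(10 - c)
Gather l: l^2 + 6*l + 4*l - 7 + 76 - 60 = l^2 + 10*l + 9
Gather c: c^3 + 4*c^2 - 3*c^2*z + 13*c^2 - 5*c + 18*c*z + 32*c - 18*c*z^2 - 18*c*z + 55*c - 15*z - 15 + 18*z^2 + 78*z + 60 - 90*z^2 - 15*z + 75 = c^3 + c^2*(17 - 3*z) + c*(82 - 18*z^2) - 72*z^2 + 48*z + 120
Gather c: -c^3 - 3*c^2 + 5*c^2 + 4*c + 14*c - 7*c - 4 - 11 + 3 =-c^3 + 2*c^2 + 11*c - 12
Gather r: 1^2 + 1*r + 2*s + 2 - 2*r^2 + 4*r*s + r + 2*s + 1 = -2*r^2 + r*(4*s + 2) + 4*s + 4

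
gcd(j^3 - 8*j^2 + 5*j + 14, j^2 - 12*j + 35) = j - 7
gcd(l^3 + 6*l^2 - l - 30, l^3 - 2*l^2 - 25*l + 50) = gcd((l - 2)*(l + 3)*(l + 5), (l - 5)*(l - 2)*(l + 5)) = l^2 + 3*l - 10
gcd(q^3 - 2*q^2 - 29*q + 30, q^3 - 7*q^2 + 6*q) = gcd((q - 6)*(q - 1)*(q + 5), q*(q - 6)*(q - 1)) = q^2 - 7*q + 6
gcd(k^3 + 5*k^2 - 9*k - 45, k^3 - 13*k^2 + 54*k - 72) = k - 3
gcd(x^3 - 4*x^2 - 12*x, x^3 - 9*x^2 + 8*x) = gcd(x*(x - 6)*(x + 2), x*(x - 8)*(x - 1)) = x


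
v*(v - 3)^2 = v^3 - 6*v^2 + 9*v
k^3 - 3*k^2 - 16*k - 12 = (k - 6)*(k + 1)*(k + 2)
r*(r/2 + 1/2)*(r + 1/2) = r^3/2 + 3*r^2/4 + r/4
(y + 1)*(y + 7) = y^2 + 8*y + 7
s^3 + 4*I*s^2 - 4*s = s*(s + 2*I)^2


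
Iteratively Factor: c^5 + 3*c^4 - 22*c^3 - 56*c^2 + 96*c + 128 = (c - 4)*(c^4 + 7*c^3 + 6*c^2 - 32*c - 32) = (c - 4)*(c + 1)*(c^3 + 6*c^2 - 32) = (c - 4)*(c - 2)*(c + 1)*(c^2 + 8*c + 16) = (c - 4)*(c - 2)*(c + 1)*(c + 4)*(c + 4)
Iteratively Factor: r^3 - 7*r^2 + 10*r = (r - 2)*(r^2 - 5*r) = (r - 5)*(r - 2)*(r)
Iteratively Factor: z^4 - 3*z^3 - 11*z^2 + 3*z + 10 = (z + 2)*(z^3 - 5*z^2 - z + 5) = (z + 1)*(z + 2)*(z^2 - 6*z + 5) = (z - 1)*(z + 1)*(z + 2)*(z - 5)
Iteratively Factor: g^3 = (g)*(g^2) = g^2*(g)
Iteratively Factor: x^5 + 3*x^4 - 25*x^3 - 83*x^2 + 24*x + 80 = (x + 4)*(x^4 - x^3 - 21*x^2 + x + 20) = (x + 4)^2*(x^3 - 5*x^2 - x + 5) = (x - 1)*(x + 4)^2*(x^2 - 4*x - 5) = (x - 1)*(x + 1)*(x + 4)^2*(x - 5)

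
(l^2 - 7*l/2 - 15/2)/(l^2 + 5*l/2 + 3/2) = (l - 5)/(l + 1)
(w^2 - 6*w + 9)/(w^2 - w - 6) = (w - 3)/(w + 2)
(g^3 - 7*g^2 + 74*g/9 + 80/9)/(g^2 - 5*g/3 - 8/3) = (3*g^2 - 13*g - 10)/(3*(g + 1))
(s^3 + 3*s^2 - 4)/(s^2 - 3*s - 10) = (s^2 + s - 2)/(s - 5)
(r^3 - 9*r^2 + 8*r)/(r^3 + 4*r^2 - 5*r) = (r - 8)/(r + 5)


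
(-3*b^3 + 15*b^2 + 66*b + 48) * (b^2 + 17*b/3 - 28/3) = -3*b^5 - 2*b^4 + 179*b^3 + 282*b^2 - 344*b - 448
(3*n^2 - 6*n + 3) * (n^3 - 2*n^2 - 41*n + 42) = 3*n^5 - 12*n^4 - 108*n^3 + 366*n^2 - 375*n + 126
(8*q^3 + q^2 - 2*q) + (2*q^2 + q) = 8*q^3 + 3*q^2 - q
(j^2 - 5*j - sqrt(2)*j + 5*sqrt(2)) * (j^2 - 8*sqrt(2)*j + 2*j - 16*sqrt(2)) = j^4 - 9*sqrt(2)*j^3 - 3*j^3 + 6*j^2 + 27*sqrt(2)*j^2 - 48*j + 90*sqrt(2)*j - 160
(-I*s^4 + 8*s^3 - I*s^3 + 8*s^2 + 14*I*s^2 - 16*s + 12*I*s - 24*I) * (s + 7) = -I*s^5 + 8*s^4 - 8*I*s^4 + 64*s^3 + 7*I*s^3 + 40*s^2 + 110*I*s^2 - 112*s + 60*I*s - 168*I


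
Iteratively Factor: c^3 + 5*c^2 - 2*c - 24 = (c + 4)*(c^2 + c - 6) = (c + 3)*(c + 4)*(c - 2)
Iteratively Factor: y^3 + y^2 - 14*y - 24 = (y + 2)*(y^2 - y - 12) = (y + 2)*(y + 3)*(y - 4)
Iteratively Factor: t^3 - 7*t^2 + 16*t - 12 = (t - 3)*(t^2 - 4*t + 4) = (t - 3)*(t - 2)*(t - 2)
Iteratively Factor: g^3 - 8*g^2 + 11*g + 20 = (g - 4)*(g^2 - 4*g - 5) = (g - 4)*(g + 1)*(g - 5)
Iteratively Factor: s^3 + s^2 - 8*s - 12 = (s + 2)*(s^2 - s - 6) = (s - 3)*(s + 2)*(s + 2)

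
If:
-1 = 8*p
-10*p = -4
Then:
No Solution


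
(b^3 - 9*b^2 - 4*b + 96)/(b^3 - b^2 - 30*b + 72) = (b^2 - 5*b - 24)/(b^2 + 3*b - 18)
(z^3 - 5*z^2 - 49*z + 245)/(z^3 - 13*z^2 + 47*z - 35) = (z + 7)/(z - 1)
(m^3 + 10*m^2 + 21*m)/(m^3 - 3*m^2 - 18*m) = (m + 7)/(m - 6)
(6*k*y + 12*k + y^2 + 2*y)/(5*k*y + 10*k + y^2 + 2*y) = (6*k + y)/(5*k + y)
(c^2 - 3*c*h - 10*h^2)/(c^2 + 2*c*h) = (c - 5*h)/c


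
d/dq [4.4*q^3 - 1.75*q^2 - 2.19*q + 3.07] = 13.2*q^2 - 3.5*q - 2.19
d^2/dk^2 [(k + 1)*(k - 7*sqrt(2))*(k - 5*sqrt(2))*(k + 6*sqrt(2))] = 12*k^2 - 36*sqrt(2)*k + 6*k - 148 - 12*sqrt(2)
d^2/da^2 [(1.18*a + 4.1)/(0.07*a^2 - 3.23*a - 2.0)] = ((7.0488 - 0.4956*a)*(-0.07*a^2 + 3.23*a + 2.0) - (0.14*a - 3.23)*(0.28*a - 6.46)*(1.18*a + 4.1))/(-0.07*a^2 + 3.23*a + 2.0)^3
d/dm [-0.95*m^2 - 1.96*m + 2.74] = -1.9*m - 1.96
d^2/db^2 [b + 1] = 0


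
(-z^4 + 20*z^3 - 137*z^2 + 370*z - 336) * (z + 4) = -z^5 + 16*z^4 - 57*z^3 - 178*z^2 + 1144*z - 1344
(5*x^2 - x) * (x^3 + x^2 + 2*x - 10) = 5*x^5 + 4*x^4 + 9*x^3 - 52*x^2 + 10*x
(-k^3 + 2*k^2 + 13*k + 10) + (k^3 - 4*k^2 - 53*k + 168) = -2*k^2 - 40*k + 178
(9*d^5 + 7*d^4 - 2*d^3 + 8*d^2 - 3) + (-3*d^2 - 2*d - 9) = 9*d^5 + 7*d^4 - 2*d^3 + 5*d^2 - 2*d - 12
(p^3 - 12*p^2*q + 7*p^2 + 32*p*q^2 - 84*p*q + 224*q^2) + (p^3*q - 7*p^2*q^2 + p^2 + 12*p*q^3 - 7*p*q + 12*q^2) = p^3*q + p^3 - 7*p^2*q^2 - 12*p^2*q + 8*p^2 + 12*p*q^3 + 32*p*q^2 - 91*p*q + 236*q^2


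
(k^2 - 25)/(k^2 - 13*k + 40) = (k + 5)/(k - 8)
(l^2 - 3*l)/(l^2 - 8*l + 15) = l/(l - 5)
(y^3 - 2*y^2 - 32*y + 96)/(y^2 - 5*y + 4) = (y^2 + 2*y - 24)/(y - 1)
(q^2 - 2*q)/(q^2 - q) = (q - 2)/(q - 1)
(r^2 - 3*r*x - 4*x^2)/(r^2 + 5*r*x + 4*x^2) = (r - 4*x)/(r + 4*x)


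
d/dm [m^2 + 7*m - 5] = 2*m + 7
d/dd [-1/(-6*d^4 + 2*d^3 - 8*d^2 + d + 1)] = (-24*d^3 + 6*d^2 - 16*d + 1)/(-6*d^4 + 2*d^3 - 8*d^2 + d + 1)^2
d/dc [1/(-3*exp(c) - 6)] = exp(c)/(3*(exp(c) + 2)^2)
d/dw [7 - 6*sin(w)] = -6*cos(w)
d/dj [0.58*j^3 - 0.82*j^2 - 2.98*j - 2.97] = 1.74*j^2 - 1.64*j - 2.98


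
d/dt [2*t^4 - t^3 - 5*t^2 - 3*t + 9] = 8*t^3 - 3*t^2 - 10*t - 3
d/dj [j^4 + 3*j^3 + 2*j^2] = j*(4*j^2 + 9*j + 4)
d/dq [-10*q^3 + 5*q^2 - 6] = 10*q*(1 - 3*q)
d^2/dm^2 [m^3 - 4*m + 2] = 6*m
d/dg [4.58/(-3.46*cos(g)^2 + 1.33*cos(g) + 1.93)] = (6.0914 - 31.6936*cos(g))*sin(g)/(-3.46*cos(g)^2 + 1.33*cos(g) + 1.93)^2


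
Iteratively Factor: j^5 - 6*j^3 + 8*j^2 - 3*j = (j + 3)*(j^4 - 3*j^3 + 3*j^2 - j) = j*(j + 3)*(j^3 - 3*j^2 + 3*j - 1) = j*(j - 1)*(j + 3)*(j^2 - 2*j + 1) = j*(j - 1)^2*(j + 3)*(j - 1)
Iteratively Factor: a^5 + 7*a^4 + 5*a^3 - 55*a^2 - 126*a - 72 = (a + 3)*(a^4 + 4*a^3 - 7*a^2 - 34*a - 24) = (a + 3)*(a + 4)*(a^3 - 7*a - 6) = (a + 1)*(a + 3)*(a + 4)*(a^2 - a - 6) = (a + 1)*(a + 2)*(a + 3)*(a + 4)*(a - 3)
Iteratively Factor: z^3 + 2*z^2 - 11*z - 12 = (z + 1)*(z^2 + z - 12) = (z + 1)*(z + 4)*(z - 3)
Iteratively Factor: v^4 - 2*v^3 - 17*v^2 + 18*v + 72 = (v + 3)*(v^3 - 5*v^2 - 2*v + 24) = (v + 2)*(v + 3)*(v^2 - 7*v + 12) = (v - 3)*(v + 2)*(v + 3)*(v - 4)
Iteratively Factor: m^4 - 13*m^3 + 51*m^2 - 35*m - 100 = (m - 5)*(m^3 - 8*m^2 + 11*m + 20) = (m - 5)*(m - 4)*(m^2 - 4*m - 5) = (m - 5)*(m - 4)*(m + 1)*(m - 5)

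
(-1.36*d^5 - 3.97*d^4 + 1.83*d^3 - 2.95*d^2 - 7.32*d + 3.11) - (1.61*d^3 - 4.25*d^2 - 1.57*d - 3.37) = -1.36*d^5 - 3.97*d^4 + 0.22*d^3 + 1.3*d^2 - 5.75*d + 6.48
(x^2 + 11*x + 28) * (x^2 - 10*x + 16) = x^4 + x^3 - 66*x^2 - 104*x + 448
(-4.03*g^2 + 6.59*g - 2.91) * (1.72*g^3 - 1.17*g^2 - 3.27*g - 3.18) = -6.9316*g^5 + 16.0499*g^4 + 0.462600000000002*g^3 - 5.32919999999999*g^2 - 11.4405*g + 9.2538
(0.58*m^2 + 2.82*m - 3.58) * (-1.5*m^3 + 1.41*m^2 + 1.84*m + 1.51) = -0.87*m^5 - 3.4122*m^4 + 10.4134*m^3 + 1.0168*m^2 - 2.329*m - 5.4058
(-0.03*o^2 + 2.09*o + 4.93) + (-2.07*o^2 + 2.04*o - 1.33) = -2.1*o^2 + 4.13*o + 3.6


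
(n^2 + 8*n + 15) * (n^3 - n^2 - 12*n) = n^5 + 7*n^4 - 5*n^3 - 111*n^2 - 180*n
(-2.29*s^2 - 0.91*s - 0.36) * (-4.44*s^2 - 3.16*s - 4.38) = 10.1676*s^4 + 11.2768*s^3 + 14.5042*s^2 + 5.1234*s + 1.5768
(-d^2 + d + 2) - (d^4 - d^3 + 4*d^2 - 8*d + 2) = -d^4 + d^3 - 5*d^2 + 9*d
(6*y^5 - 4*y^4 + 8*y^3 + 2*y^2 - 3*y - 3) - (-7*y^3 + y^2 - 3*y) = 6*y^5 - 4*y^4 + 15*y^3 + y^2 - 3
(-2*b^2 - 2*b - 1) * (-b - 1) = 2*b^3 + 4*b^2 + 3*b + 1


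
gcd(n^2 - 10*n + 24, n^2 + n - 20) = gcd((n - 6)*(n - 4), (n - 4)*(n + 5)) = n - 4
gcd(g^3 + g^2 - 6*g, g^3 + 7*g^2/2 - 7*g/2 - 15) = g^2 + g - 6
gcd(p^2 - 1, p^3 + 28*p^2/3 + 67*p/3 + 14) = p + 1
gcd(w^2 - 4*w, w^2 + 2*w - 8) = 1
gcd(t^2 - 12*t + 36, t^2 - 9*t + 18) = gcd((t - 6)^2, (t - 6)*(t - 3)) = t - 6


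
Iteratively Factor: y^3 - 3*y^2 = (y - 3)*(y^2) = y*(y - 3)*(y)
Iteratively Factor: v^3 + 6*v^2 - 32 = (v - 2)*(v^2 + 8*v + 16) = (v - 2)*(v + 4)*(v + 4)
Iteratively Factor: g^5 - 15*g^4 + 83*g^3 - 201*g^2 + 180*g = (g - 3)*(g^4 - 12*g^3 + 47*g^2 - 60*g) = (g - 5)*(g - 3)*(g^3 - 7*g^2 + 12*g) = (g - 5)*(g - 4)*(g - 3)*(g^2 - 3*g) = g*(g - 5)*(g - 4)*(g - 3)*(g - 3)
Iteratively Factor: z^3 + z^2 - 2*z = (z + 2)*(z^2 - z) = z*(z + 2)*(z - 1)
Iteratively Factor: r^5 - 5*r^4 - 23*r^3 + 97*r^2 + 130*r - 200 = (r - 5)*(r^4 - 23*r^2 - 18*r + 40) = (r - 5)*(r + 4)*(r^3 - 4*r^2 - 7*r + 10) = (r - 5)*(r + 2)*(r + 4)*(r^2 - 6*r + 5) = (r - 5)^2*(r + 2)*(r + 4)*(r - 1)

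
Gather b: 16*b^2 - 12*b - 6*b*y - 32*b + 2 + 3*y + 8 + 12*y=16*b^2 + b*(-6*y - 44) + 15*y + 10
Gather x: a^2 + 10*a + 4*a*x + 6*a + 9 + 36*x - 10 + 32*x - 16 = a^2 + 16*a + x*(4*a + 68) - 17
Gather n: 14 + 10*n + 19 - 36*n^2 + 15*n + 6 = -36*n^2 + 25*n + 39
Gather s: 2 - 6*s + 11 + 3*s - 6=7 - 3*s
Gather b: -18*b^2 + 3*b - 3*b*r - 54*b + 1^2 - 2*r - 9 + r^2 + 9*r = -18*b^2 + b*(-3*r - 51) + r^2 + 7*r - 8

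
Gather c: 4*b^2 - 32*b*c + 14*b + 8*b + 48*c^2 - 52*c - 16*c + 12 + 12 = 4*b^2 + 22*b + 48*c^2 + c*(-32*b - 68) + 24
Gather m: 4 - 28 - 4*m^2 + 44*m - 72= -4*m^2 + 44*m - 96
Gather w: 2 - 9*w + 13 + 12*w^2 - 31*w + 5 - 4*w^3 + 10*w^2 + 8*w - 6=-4*w^3 + 22*w^2 - 32*w + 14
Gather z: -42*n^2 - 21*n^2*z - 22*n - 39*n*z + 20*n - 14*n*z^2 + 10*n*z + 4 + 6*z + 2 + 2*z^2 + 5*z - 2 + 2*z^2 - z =-42*n^2 - 2*n + z^2*(4 - 14*n) + z*(-21*n^2 - 29*n + 10) + 4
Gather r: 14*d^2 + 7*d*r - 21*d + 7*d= 14*d^2 + 7*d*r - 14*d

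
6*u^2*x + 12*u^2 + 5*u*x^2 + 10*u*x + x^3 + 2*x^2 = (2*u + x)*(3*u + x)*(x + 2)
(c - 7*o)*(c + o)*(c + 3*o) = c^3 - 3*c^2*o - 25*c*o^2 - 21*o^3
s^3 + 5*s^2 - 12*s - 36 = (s - 3)*(s + 2)*(s + 6)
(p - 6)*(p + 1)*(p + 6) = p^3 + p^2 - 36*p - 36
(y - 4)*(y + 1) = y^2 - 3*y - 4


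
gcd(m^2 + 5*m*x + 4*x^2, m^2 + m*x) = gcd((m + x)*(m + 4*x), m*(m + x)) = m + x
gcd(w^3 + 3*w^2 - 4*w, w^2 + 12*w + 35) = 1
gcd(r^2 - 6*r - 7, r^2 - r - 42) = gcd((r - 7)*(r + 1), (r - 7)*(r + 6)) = r - 7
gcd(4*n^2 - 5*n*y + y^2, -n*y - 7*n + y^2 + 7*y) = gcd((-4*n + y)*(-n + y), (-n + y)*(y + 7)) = -n + y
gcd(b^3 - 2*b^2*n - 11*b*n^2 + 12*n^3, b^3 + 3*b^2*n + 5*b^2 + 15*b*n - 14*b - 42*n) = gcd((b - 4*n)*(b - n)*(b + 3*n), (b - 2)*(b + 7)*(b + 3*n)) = b + 3*n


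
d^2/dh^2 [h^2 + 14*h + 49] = 2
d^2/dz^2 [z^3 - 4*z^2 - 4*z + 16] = 6*z - 8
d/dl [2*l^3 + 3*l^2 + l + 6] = 6*l^2 + 6*l + 1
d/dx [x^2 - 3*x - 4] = 2*x - 3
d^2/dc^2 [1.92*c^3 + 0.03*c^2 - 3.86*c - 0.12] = 11.52*c + 0.06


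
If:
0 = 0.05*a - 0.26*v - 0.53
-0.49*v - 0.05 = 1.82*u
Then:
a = 5.2*v + 10.6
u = -0.269230769230769*v - 0.0274725274725275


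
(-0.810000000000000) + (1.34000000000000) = 0.530000000000000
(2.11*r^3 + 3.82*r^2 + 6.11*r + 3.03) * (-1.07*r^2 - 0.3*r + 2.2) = -2.2577*r^5 - 4.7204*r^4 - 3.0417*r^3 + 3.3289*r^2 + 12.533*r + 6.666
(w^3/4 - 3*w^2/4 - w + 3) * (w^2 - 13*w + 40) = w^5/4 - 4*w^4 + 75*w^3/4 - 14*w^2 - 79*w + 120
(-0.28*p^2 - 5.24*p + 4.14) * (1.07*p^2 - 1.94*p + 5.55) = -0.2996*p^4 - 5.0636*p^3 + 13.0414*p^2 - 37.1136*p + 22.977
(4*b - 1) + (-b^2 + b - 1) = -b^2 + 5*b - 2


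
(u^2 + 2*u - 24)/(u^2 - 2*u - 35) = (-u^2 - 2*u + 24)/(-u^2 + 2*u + 35)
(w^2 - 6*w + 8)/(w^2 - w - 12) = (w - 2)/(w + 3)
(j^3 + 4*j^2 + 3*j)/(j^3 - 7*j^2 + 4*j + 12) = j*(j + 3)/(j^2 - 8*j + 12)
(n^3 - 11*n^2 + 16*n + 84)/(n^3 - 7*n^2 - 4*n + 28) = (n - 6)/(n - 2)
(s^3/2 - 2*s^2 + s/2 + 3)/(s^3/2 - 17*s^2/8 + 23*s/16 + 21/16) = 8*(s^2 - s - 2)/(8*s^2 - 10*s - 7)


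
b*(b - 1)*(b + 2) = b^3 + b^2 - 2*b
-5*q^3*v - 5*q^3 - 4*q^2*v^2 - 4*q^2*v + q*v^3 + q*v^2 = (-5*q + v)*(q + v)*(q*v + q)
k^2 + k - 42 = (k - 6)*(k + 7)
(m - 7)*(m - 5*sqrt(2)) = m^2 - 5*sqrt(2)*m - 7*m + 35*sqrt(2)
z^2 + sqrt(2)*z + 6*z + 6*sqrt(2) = (z + 6)*(z + sqrt(2))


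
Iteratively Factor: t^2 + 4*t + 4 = (t + 2)*(t + 2)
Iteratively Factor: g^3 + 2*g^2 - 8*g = (g + 4)*(g^2 - 2*g) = g*(g + 4)*(g - 2)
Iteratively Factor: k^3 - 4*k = (k - 2)*(k^2 + 2*k) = k*(k - 2)*(k + 2)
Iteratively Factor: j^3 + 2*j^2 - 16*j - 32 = (j + 2)*(j^2 - 16) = (j - 4)*(j + 2)*(j + 4)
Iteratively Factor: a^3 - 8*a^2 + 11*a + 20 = (a + 1)*(a^2 - 9*a + 20) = (a - 5)*(a + 1)*(a - 4)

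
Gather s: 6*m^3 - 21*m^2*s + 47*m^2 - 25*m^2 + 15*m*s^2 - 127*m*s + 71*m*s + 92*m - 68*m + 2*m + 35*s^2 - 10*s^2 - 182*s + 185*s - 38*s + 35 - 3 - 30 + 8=6*m^3 + 22*m^2 + 26*m + s^2*(15*m + 25) + s*(-21*m^2 - 56*m - 35) + 10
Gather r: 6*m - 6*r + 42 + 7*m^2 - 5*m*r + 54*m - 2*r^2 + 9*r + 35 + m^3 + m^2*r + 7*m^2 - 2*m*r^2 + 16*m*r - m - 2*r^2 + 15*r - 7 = m^3 + 14*m^2 + 59*m + r^2*(-2*m - 4) + r*(m^2 + 11*m + 18) + 70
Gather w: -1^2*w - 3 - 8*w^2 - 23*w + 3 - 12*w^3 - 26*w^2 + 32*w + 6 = -12*w^3 - 34*w^2 + 8*w + 6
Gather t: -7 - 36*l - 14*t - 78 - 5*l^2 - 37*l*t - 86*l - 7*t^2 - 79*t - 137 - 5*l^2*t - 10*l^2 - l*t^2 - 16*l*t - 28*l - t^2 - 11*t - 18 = -15*l^2 - 150*l + t^2*(-l - 8) + t*(-5*l^2 - 53*l - 104) - 240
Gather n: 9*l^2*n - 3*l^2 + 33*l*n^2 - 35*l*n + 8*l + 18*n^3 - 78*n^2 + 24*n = -3*l^2 + 8*l + 18*n^3 + n^2*(33*l - 78) + n*(9*l^2 - 35*l + 24)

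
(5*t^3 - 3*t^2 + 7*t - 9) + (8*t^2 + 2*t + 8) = 5*t^3 + 5*t^2 + 9*t - 1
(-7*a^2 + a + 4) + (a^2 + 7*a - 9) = -6*a^2 + 8*a - 5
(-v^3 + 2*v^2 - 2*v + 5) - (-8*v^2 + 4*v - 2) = -v^3 + 10*v^2 - 6*v + 7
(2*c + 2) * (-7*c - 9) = -14*c^2 - 32*c - 18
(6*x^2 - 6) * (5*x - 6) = 30*x^3 - 36*x^2 - 30*x + 36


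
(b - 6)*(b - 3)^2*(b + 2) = b^4 - 10*b^3 + 21*b^2 + 36*b - 108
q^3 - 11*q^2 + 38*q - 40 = (q - 5)*(q - 4)*(q - 2)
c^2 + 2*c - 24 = (c - 4)*(c + 6)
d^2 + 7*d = d*(d + 7)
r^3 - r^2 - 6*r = r*(r - 3)*(r + 2)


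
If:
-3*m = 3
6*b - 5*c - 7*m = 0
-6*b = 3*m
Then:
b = 1/2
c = 2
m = -1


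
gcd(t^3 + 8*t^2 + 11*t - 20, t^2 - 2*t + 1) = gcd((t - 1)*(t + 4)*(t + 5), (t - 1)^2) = t - 1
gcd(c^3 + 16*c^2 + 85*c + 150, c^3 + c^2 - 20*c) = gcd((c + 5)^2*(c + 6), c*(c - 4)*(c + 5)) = c + 5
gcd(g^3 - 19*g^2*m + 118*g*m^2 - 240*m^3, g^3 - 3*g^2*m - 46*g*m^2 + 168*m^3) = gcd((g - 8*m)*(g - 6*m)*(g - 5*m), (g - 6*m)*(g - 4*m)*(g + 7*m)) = g - 6*m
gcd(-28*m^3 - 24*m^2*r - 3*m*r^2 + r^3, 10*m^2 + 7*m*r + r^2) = 2*m + r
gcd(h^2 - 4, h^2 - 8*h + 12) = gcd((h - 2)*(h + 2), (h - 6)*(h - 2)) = h - 2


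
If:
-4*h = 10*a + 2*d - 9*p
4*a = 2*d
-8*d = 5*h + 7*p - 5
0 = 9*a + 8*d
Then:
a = 0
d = 0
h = 45/73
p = 20/73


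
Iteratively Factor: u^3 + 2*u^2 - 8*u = (u)*(u^2 + 2*u - 8) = u*(u - 2)*(u + 4)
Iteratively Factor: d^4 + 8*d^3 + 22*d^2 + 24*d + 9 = (d + 3)*(d^3 + 5*d^2 + 7*d + 3) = (d + 1)*(d + 3)*(d^2 + 4*d + 3) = (d + 1)*(d + 3)^2*(d + 1)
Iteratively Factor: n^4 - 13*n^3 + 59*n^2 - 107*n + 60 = (n - 5)*(n^3 - 8*n^2 + 19*n - 12) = (n - 5)*(n - 1)*(n^2 - 7*n + 12) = (n - 5)*(n - 3)*(n - 1)*(n - 4)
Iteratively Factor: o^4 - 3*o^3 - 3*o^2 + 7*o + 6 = (o - 3)*(o^3 - 3*o - 2) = (o - 3)*(o + 1)*(o^2 - o - 2) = (o - 3)*(o + 1)^2*(o - 2)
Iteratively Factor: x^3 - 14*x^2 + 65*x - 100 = (x - 5)*(x^2 - 9*x + 20) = (x - 5)^2*(x - 4)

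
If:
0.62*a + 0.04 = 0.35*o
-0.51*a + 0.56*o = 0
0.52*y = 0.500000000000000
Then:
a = -0.13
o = -0.12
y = 0.96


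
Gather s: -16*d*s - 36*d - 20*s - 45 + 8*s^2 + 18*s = -36*d + 8*s^2 + s*(-16*d - 2) - 45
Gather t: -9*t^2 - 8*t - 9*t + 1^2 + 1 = -9*t^2 - 17*t + 2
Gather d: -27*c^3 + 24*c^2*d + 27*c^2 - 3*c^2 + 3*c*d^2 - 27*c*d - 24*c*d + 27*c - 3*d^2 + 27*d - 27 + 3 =-27*c^3 + 24*c^2 + 27*c + d^2*(3*c - 3) + d*(24*c^2 - 51*c + 27) - 24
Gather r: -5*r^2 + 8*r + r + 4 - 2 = -5*r^2 + 9*r + 2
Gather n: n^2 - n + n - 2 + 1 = n^2 - 1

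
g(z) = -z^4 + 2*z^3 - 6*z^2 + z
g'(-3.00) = 199.00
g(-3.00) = -192.00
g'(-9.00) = 3511.00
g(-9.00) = -8514.00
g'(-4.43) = 519.66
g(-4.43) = -681.19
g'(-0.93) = 20.57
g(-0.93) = -8.48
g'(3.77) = -173.29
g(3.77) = -176.35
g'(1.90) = -27.58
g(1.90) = -19.07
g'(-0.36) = 6.28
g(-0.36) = -1.25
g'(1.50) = -17.00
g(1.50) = -10.31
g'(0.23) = -1.49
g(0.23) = -0.07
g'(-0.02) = 1.24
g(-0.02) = -0.02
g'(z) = -4*z^3 + 6*z^2 - 12*z + 1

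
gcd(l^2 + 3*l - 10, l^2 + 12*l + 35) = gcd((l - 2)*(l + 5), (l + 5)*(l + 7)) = l + 5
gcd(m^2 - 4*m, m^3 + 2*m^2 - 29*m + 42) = 1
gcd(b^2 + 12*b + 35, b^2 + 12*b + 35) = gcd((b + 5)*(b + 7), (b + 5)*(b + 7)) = b^2 + 12*b + 35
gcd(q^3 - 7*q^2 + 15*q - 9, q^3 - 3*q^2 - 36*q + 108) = q - 3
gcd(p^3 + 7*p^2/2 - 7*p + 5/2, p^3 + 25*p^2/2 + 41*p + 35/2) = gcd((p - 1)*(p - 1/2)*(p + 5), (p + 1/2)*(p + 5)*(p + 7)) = p + 5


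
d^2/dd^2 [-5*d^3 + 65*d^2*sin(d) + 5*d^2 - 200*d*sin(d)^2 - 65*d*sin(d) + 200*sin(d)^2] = -65*d^2*sin(d) + 65*d*sin(d) + 260*d*cos(d) - 400*d*cos(2*d) - 30*d - 130*sqrt(2)*cos(d + pi/4) + 400*sqrt(2)*cos(2*d + pi/4) + 10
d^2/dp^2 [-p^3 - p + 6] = -6*p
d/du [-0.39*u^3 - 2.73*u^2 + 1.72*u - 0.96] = -1.17*u^2 - 5.46*u + 1.72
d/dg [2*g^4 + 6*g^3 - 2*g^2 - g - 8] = 8*g^3 + 18*g^2 - 4*g - 1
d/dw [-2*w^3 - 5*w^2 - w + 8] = -6*w^2 - 10*w - 1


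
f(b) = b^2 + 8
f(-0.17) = 8.03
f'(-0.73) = -1.46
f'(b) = 2*b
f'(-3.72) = -7.44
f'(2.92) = 5.84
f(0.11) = 8.01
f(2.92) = 16.53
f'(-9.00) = -18.00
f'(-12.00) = -24.00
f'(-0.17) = -0.34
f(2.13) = 12.54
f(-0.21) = 8.04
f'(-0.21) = -0.42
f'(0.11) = 0.22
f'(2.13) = 4.26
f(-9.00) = 89.00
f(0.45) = 8.20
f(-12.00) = 152.00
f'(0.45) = 0.90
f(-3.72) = 21.84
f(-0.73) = 8.53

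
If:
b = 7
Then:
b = 7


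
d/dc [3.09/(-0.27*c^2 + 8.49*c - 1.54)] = (1.6686*c - 26.2341)/(0.27*c^2 - 8.49*c + 1.54)^2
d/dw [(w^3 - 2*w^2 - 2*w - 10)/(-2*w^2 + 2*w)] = (-w^4/2 + w^3 - 2*w^2 - 10*w + 5)/(w^2*(w^2 - 2*w + 1))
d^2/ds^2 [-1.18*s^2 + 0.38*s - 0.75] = -2.36000000000000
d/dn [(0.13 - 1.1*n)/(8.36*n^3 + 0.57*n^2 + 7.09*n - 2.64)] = (18.392*n^3 - 2.6334*n^2 - 0.1482*n + 1.9823)/(69.8896*n^6 + 9.5304*n^5 + 118.8697*n^4 - 36.0582*n^3 + 47.2585*n^2 - 37.4352*n + 6.9696)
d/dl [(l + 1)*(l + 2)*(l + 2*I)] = 3*l^2 + l*(6 + 4*I) + 2 + 6*I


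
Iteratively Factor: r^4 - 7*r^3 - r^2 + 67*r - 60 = (r - 5)*(r^3 - 2*r^2 - 11*r + 12) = (r - 5)*(r - 4)*(r^2 + 2*r - 3) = (r - 5)*(r - 4)*(r + 3)*(r - 1)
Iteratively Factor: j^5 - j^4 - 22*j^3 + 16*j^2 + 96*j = (j - 4)*(j^4 + 3*j^3 - 10*j^2 - 24*j) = (j - 4)*(j - 3)*(j^3 + 6*j^2 + 8*j) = (j - 4)*(j - 3)*(j + 2)*(j^2 + 4*j) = (j - 4)*(j - 3)*(j + 2)*(j + 4)*(j)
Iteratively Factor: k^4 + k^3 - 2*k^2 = (k + 2)*(k^3 - k^2) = k*(k + 2)*(k^2 - k) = k^2*(k + 2)*(k - 1)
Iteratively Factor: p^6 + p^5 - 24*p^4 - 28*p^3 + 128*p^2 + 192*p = (p - 3)*(p^5 + 4*p^4 - 12*p^3 - 64*p^2 - 64*p) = (p - 3)*(p + 2)*(p^4 + 2*p^3 - 16*p^2 - 32*p) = (p - 3)*(p + 2)*(p + 4)*(p^3 - 2*p^2 - 8*p) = p*(p - 3)*(p + 2)*(p + 4)*(p^2 - 2*p - 8) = p*(p - 3)*(p + 2)^2*(p + 4)*(p - 4)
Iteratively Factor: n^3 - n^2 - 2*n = (n - 2)*(n^2 + n) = n*(n - 2)*(n + 1)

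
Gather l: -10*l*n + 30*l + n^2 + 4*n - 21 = l*(30 - 10*n) + n^2 + 4*n - 21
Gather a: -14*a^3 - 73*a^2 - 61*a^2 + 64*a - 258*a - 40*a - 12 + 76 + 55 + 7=-14*a^3 - 134*a^2 - 234*a + 126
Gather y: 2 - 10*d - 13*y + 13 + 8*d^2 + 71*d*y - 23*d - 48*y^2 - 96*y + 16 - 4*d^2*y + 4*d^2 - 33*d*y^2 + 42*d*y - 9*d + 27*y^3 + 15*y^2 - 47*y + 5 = 12*d^2 - 42*d + 27*y^3 + y^2*(-33*d - 33) + y*(-4*d^2 + 113*d - 156) + 36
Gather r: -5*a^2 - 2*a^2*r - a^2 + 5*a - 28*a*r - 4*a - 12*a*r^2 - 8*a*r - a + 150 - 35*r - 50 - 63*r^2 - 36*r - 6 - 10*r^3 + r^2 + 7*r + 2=-6*a^2 - 10*r^3 + r^2*(-12*a - 62) + r*(-2*a^2 - 36*a - 64) + 96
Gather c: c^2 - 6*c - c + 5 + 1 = c^2 - 7*c + 6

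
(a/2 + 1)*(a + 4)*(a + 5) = a^3/2 + 11*a^2/2 + 19*a + 20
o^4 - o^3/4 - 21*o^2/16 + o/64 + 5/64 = (o - 5/4)*(o - 1/4)*(o + 1/4)*(o + 1)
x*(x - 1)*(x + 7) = x^3 + 6*x^2 - 7*x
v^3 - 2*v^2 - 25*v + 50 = (v - 5)*(v - 2)*(v + 5)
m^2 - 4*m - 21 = (m - 7)*(m + 3)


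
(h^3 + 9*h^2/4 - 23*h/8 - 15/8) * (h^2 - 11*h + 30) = h^5 - 35*h^4/4 + 19*h^3/8 + 389*h^2/4 - 525*h/8 - 225/4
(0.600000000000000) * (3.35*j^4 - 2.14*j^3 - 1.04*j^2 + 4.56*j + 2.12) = 2.01*j^4 - 1.284*j^3 - 0.624*j^2 + 2.736*j + 1.272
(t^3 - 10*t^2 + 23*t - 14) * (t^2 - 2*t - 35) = t^5 - 12*t^4 + 8*t^3 + 290*t^2 - 777*t + 490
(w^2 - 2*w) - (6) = w^2 - 2*w - 6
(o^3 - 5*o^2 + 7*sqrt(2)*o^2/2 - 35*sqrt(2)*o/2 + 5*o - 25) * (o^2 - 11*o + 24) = o^5 - 16*o^4 + 7*sqrt(2)*o^4/2 - 56*sqrt(2)*o^3 + 84*o^3 - 200*o^2 + 553*sqrt(2)*o^2/2 - 420*sqrt(2)*o + 395*o - 600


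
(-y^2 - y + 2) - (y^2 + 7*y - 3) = -2*y^2 - 8*y + 5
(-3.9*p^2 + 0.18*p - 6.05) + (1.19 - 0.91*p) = -3.9*p^2 - 0.73*p - 4.86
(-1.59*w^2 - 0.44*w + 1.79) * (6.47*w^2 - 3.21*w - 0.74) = -10.2873*w^4 + 2.2571*w^3 + 14.1703*w^2 - 5.4203*w - 1.3246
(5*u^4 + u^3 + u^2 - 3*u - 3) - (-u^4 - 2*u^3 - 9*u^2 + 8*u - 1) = 6*u^4 + 3*u^3 + 10*u^2 - 11*u - 2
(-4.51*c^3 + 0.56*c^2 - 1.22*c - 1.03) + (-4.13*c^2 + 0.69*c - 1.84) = -4.51*c^3 - 3.57*c^2 - 0.53*c - 2.87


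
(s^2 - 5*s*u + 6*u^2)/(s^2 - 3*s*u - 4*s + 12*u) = (s - 2*u)/(s - 4)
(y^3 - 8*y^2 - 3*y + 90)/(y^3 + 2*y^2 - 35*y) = (y^2 - 3*y - 18)/(y*(y + 7))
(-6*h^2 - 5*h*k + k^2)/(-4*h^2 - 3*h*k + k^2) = (6*h - k)/(4*h - k)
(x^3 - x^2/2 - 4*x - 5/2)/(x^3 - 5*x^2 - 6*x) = (2*x^2 - 3*x - 5)/(2*x*(x - 6))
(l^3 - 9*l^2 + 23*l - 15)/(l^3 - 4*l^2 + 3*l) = (l - 5)/l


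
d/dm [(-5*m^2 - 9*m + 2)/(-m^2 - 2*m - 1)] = (m + 13)/(m^3 + 3*m^2 + 3*m + 1)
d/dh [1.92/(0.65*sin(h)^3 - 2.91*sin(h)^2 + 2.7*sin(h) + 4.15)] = (-3.744*sin(h)^2 + 11.1744*sin(h) - 5.184)*cos(h)/(0.65*sin(h)^3 - 2.91*sin(h)^2 + 2.7*sin(h) + 4.15)^2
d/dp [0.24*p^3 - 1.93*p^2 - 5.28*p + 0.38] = 0.72*p^2 - 3.86*p - 5.28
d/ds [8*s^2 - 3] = 16*s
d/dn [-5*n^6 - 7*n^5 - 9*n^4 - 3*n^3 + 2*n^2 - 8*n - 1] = -30*n^5 - 35*n^4 - 36*n^3 - 9*n^2 + 4*n - 8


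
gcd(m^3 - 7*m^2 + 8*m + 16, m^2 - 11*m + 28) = m - 4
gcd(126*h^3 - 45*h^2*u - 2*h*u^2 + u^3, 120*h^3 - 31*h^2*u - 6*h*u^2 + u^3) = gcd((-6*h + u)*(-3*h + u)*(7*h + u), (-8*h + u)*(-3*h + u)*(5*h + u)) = -3*h + u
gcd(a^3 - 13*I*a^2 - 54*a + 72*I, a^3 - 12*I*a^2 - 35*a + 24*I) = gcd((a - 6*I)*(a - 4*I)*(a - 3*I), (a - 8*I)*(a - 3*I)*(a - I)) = a - 3*I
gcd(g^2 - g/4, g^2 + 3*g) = g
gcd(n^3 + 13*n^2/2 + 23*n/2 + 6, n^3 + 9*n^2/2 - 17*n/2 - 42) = n + 4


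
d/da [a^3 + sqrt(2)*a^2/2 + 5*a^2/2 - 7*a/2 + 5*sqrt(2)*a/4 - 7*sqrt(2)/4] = 3*a^2 + sqrt(2)*a + 5*a - 7/2 + 5*sqrt(2)/4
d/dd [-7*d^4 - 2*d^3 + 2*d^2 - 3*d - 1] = -28*d^3 - 6*d^2 + 4*d - 3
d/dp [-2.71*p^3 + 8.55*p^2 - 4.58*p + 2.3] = -8.13*p^2 + 17.1*p - 4.58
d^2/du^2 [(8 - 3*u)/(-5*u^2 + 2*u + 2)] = 2*((46 - 45*u)*(-5*u^2 + 2*u + 2) - 4*(3*u - 8)*(5*u - 1)^2)/(-5*u^2 + 2*u + 2)^3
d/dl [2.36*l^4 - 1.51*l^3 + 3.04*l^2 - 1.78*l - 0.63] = 9.44*l^3 - 4.53*l^2 + 6.08*l - 1.78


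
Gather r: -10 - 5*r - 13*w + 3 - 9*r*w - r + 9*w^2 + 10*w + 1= r*(-9*w - 6) + 9*w^2 - 3*w - 6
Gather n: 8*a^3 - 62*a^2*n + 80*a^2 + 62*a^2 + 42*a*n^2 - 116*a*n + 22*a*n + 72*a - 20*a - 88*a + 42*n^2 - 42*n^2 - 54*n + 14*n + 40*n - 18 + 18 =8*a^3 + 142*a^2 + 42*a*n^2 - 36*a + n*(-62*a^2 - 94*a)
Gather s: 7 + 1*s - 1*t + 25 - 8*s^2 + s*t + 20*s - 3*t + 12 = -8*s^2 + s*(t + 21) - 4*t + 44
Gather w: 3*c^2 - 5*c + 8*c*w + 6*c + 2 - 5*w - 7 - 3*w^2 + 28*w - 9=3*c^2 + c - 3*w^2 + w*(8*c + 23) - 14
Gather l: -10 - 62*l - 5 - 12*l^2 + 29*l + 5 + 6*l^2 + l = -6*l^2 - 32*l - 10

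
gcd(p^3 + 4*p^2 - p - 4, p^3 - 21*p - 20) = p^2 + 5*p + 4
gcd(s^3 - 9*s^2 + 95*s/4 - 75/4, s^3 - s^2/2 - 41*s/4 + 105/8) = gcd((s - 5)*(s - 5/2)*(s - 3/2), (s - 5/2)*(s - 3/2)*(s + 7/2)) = s^2 - 4*s + 15/4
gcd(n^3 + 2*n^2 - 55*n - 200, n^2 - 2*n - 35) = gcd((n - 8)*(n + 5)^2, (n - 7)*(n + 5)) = n + 5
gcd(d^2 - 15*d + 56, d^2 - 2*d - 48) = d - 8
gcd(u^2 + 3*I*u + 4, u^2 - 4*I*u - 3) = u - I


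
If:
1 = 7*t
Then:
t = 1/7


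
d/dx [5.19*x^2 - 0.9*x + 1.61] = 10.38*x - 0.9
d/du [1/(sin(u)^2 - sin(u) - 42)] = (1 - 2*sin(u))*cos(u)/(sin(u) + cos(u)^2 + 41)^2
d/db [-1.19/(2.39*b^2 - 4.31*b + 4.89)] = (5.6882*b - 5.1289)/(2.39*b^2 - 4.31*b + 4.89)^2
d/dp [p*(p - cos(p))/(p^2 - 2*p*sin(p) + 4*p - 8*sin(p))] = (p^3*sin(p) + 2*p^3*cos(p) + 2*p^2*sin(p) + 9*p^2*cos(p) + 2*p^2 - 16*p*sin(p) - 8*p + 4*sin(2*p))/((p + 4)^2*(p - 2*sin(p))^2)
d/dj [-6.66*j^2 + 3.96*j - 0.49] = 3.96 - 13.32*j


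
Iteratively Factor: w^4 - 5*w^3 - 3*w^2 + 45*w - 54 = (w + 3)*(w^3 - 8*w^2 + 21*w - 18) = (w - 3)*(w + 3)*(w^2 - 5*w + 6) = (w - 3)*(w - 2)*(w + 3)*(w - 3)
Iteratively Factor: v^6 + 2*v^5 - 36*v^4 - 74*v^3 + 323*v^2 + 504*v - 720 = (v - 1)*(v^5 + 3*v^4 - 33*v^3 - 107*v^2 + 216*v + 720) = (v - 3)*(v - 1)*(v^4 + 6*v^3 - 15*v^2 - 152*v - 240) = (v - 3)*(v - 1)*(v + 4)*(v^3 + 2*v^2 - 23*v - 60) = (v - 5)*(v - 3)*(v - 1)*(v + 4)*(v^2 + 7*v + 12) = (v - 5)*(v - 3)*(v - 1)*(v + 3)*(v + 4)*(v + 4)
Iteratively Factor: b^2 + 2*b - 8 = (b + 4)*(b - 2)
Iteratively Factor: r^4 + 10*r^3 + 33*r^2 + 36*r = (r)*(r^3 + 10*r^2 + 33*r + 36) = r*(r + 3)*(r^2 + 7*r + 12) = r*(r + 3)*(r + 4)*(r + 3)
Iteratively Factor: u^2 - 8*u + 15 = (u - 3)*(u - 5)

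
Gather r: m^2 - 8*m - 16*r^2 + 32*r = m^2 - 8*m - 16*r^2 + 32*r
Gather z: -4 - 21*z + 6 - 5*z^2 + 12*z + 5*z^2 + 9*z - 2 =0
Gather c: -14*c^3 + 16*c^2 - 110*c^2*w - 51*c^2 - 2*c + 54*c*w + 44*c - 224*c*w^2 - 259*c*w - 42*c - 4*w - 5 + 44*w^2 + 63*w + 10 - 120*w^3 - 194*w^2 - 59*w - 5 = -14*c^3 + c^2*(-110*w - 35) + c*(-224*w^2 - 205*w) - 120*w^3 - 150*w^2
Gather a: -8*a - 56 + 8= -8*a - 48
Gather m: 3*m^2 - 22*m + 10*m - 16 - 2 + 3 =3*m^2 - 12*m - 15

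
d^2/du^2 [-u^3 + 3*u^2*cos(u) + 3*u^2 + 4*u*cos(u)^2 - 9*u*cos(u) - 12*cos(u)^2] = -3*u^2*cos(u) - 12*u*sin(u) + 9*u*cos(u) - 8*u*cos(2*u) - 6*u + 18*sin(u) - 8*sin(2*u) + 6*cos(u) + 24*cos(2*u) + 6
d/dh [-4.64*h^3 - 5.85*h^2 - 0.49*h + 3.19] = -13.92*h^2 - 11.7*h - 0.49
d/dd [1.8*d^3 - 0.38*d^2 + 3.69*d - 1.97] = 5.4*d^2 - 0.76*d + 3.69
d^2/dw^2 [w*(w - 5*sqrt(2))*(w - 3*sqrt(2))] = 6*w - 16*sqrt(2)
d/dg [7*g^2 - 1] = 14*g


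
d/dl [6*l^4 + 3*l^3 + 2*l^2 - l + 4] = 24*l^3 + 9*l^2 + 4*l - 1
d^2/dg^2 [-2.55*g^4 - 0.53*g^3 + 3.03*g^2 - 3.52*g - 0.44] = -30.6*g^2 - 3.18*g + 6.06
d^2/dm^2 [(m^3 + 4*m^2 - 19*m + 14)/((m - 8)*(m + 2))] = 6*(19*m^3 + 174*m^2 - 132*m + 1192)/(m^6 - 18*m^5 + 60*m^4 + 360*m^3 - 960*m^2 - 4608*m - 4096)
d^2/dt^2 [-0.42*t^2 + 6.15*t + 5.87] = -0.840000000000000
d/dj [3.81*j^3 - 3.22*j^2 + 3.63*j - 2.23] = 11.43*j^2 - 6.44*j + 3.63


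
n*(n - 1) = n^2 - n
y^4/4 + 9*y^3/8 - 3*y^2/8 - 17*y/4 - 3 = (y/4 + 1)*(y - 2)*(y + 1)*(y + 3/2)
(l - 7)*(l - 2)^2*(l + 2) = l^4 - 9*l^3 + 10*l^2 + 36*l - 56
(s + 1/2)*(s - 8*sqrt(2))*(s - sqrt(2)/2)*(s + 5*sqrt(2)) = s^4 - 7*sqrt(2)*s^3/2 + s^3/2 - 77*s^2 - 7*sqrt(2)*s^2/4 - 77*s/2 + 40*sqrt(2)*s + 20*sqrt(2)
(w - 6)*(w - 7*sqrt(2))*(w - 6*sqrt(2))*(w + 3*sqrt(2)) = w^4 - 10*sqrt(2)*w^3 - 6*w^3 + 6*w^2 + 60*sqrt(2)*w^2 - 36*w + 252*sqrt(2)*w - 1512*sqrt(2)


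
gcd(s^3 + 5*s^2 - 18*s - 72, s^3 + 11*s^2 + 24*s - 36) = s + 6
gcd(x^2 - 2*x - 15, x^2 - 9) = x + 3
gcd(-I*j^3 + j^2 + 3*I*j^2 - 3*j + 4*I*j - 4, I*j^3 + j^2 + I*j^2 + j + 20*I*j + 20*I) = j + 1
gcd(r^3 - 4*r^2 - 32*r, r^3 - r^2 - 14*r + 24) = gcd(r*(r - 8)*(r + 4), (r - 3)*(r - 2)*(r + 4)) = r + 4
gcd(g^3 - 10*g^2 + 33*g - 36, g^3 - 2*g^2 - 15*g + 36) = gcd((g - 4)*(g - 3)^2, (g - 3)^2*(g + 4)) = g^2 - 6*g + 9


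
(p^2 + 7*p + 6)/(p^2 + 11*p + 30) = (p + 1)/(p + 5)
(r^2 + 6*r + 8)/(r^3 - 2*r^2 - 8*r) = (r + 4)/(r*(r - 4))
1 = 1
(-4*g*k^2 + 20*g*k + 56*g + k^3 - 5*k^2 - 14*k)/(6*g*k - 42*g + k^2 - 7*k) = (-4*g*k - 8*g + k^2 + 2*k)/(6*g + k)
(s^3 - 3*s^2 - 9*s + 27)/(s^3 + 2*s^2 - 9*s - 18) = (s - 3)/(s + 2)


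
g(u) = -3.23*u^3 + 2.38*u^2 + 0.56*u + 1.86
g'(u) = -9.69*u^2 + 4.76*u + 0.56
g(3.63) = -119.24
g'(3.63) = -109.85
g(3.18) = -76.16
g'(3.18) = -82.29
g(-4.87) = 428.65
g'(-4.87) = -252.44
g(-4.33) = 306.28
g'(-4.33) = -201.73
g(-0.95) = 6.25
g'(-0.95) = -12.71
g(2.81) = -49.44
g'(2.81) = -62.58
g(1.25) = -0.03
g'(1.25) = -8.63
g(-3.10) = 119.22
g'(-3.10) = -107.32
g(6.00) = -606.78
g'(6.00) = -319.72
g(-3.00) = 108.81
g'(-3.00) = -100.93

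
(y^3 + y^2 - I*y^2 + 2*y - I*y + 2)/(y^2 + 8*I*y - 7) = (y^2 + y*(1 - 2*I) - 2*I)/(y + 7*I)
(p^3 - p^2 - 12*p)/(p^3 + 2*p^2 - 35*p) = (p^2 - p - 12)/(p^2 + 2*p - 35)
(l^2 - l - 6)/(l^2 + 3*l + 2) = (l - 3)/(l + 1)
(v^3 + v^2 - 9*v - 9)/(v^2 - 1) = (v^2 - 9)/(v - 1)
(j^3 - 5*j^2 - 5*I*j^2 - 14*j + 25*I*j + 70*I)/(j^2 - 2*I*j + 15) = (j^2 - 5*j - 14)/(j + 3*I)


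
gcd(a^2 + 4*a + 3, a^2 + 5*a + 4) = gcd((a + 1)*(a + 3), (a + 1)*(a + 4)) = a + 1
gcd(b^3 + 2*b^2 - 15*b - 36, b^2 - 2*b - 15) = b + 3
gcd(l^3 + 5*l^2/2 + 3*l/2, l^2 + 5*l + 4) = l + 1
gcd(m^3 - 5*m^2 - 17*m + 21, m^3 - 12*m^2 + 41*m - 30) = m - 1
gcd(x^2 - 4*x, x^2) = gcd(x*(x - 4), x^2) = x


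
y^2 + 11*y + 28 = (y + 4)*(y + 7)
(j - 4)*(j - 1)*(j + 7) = j^3 + 2*j^2 - 31*j + 28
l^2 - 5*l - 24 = (l - 8)*(l + 3)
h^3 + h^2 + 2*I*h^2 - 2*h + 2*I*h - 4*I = (h - 1)*(h + 2)*(h + 2*I)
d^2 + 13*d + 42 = (d + 6)*(d + 7)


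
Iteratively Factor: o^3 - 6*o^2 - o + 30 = (o - 3)*(o^2 - 3*o - 10) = (o - 3)*(o + 2)*(o - 5)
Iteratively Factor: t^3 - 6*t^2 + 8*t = (t)*(t^2 - 6*t + 8) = t*(t - 2)*(t - 4)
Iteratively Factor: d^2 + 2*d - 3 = (d + 3)*(d - 1)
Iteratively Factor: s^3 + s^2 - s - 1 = (s - 1)*(s^2 + 2*s + 1) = (s - 1)*(s + 1)*(s + 1)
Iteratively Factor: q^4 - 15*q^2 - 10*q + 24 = (q + 3)*(q^3 - 3*q^2 - 6*q + 8) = (q + 2)*(q + 3)*(q^2 - 5*q + 4) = (q - 1)*(q + 2)*(q + 3)*(q - 4)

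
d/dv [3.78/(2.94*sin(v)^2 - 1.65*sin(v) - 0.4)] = (6.237 - 22.2264*sin(v))*cos(v)/(-2.94*sin(v)^2 + 1.65*sin(v) + 0.4)^2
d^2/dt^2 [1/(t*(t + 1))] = 2*(t^2 + t*(t + 1) + (t + 1)^2)/(t^3*(t + 1)^3)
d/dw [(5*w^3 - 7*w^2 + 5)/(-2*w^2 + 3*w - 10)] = (-10*w^4 + 30*w^3 - 171*w^2 + 160*w - 15)/(4*w^4 - 12*w^3 + 49*w^2 - 60*w + 100)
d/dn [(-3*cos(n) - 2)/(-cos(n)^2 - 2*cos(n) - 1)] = (3*cos(n) + 1)*sin(n)/(cos(n) + 1)^3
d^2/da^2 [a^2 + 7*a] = 2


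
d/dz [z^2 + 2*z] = 2*z + 2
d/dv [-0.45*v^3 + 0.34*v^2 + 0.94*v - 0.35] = -1.35*v^2 + 0.68*v + 0.94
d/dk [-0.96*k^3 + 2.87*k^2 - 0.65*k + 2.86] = -2.88*k^2 + 5.74*k - 0.65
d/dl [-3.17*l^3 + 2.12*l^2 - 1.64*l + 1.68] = -9.51*l^2 + 4.24*l - 1.64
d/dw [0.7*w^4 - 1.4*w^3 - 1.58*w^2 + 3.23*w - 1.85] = 2.8*w^3 - 4.2*w^2 - 3.16*w + 3.23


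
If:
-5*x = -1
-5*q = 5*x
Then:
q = -1/5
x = 1/5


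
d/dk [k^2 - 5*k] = 2*k - 5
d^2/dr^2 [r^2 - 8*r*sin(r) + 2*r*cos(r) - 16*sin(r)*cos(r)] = 8*r*sin(r) - 2*r*cos(r) - 4*sin(r) + 32*sin(2*r) - 16*cos(r) + 2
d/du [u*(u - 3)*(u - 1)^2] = 4*u^3 - 15*u^2 + 14*u - 3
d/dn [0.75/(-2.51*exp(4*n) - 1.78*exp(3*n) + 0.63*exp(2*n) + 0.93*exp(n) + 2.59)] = (7.53*exp(3*n) + 4.005*exp(2*n) - 0.945*exp(n) - 0.6975)*exp(n)/(-2.51*exp(4*n) - 1.78*exp(3*n) + 0.63*exp(2*n) + 0.93*exp(n) + 2.59)^2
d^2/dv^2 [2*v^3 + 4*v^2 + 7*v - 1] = 12*v + 8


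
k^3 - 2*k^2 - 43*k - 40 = (k - 8)*(k + 1)*(k + 5)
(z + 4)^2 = z^2 + 8*z + 16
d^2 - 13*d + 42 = (d - 7)*(d - 6)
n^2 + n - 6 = (n - 2)*(n + 3)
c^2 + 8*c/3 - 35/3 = (c - 7/3)*(c + 5)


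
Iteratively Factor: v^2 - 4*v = (v - 4)*(v)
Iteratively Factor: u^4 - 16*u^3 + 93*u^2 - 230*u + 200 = (u - 5)*(u^3 - 11*u^2 + 38*u - 40) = (u - 5)*(u - 4)*(u^2 - 7*u + 10) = (u - 5)*(u - 4)*(u - 2)*(u - 5)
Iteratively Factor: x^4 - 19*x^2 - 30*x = (x + 3)*(x^3 - 3*x^2 - 10*x) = x*(x + 3)*(x^2 - 3*x - 10) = x*(x + 2)*(x + 3)*(x - 5)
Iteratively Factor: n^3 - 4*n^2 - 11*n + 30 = (n + 3)*(n^2 - 7*n + 10) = (n - 5)*(n + 3)*(n - 2)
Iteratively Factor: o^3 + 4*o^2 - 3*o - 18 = (o + 3)*(o^2 + o - 6) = (o - 2)*(o + 3)*(o + 3)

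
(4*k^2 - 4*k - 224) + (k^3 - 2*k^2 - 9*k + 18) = k^3 + 2*k^2 - 13*k - 206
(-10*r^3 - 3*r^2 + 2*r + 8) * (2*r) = -20*r^4 - 6*r^3 + 4*r^2 + 16*r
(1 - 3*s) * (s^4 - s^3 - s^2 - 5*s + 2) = -3*s^5 + 4*s^4 + 2*s^3 + 14*s^2 - 11*s + 2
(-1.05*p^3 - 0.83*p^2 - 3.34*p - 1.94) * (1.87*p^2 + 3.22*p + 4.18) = -1.9635*p^5 - 4.9331*p^4 - 13.3074*p^3 - 17.852*p^2 - 20.208*p - 8.1092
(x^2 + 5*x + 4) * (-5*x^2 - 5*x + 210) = -5*x^4 - 30*x^3 + 165*x^2 + 1030*x + 840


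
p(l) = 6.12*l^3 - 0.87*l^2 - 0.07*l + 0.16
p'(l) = 18.36*l^2 - 1.74*l - 0.07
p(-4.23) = -478.31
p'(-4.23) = 335.80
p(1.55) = 20.75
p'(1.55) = 41.34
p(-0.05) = 0.16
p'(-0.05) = 0.06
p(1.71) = 28.10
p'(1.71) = 50.64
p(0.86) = 3.35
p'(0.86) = 12.01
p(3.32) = 214.30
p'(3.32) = 196.52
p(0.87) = 3.47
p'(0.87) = 12.31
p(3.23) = 197.09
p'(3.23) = 185.86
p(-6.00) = -1352.66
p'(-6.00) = 671.33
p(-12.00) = -10699.64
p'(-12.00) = 2664.65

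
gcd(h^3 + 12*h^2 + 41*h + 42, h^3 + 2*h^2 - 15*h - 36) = h + 3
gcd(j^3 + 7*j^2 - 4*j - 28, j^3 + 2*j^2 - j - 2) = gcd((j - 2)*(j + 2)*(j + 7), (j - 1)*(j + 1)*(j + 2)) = j + 2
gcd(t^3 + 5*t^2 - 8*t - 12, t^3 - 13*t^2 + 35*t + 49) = t + 1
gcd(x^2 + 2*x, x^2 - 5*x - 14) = x + 2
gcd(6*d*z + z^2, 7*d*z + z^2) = z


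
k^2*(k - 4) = k^3 - 4*k^2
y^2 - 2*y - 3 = (y - 3)*(y + 1)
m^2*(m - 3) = m^3 - 3*m^2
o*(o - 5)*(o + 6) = o^3 + o^2 - 30*o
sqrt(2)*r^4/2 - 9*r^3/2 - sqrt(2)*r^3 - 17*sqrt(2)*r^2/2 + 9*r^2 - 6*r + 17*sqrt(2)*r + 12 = (r - 2)*(r - 6*sqrt(2))*(r + sqrt(2)/2)*(sqrt(2)*r/2 + 1)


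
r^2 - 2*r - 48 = (r - 8)*(r + 6)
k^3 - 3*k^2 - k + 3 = (k - 3)*(k - 1)*(k + 1)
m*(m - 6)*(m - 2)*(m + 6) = m^4 - 2*m^3 - 36*m^2 + 72*m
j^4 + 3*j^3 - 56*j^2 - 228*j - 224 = (j - 8)*(j + 2)^2*(j + 7)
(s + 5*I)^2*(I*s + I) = I*s^3 - 10*s^2 + I*s^2 - 10*s - 25*I*s - 25*I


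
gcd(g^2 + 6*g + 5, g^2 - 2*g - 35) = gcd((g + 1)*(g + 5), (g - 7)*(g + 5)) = g + 5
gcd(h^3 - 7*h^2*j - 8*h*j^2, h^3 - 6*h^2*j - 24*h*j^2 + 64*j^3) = h - 8*j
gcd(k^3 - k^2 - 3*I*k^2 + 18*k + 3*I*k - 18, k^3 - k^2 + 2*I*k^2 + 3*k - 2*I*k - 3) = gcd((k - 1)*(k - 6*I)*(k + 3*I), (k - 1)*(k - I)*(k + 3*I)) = k^2 + k*(-1 + 3*I) - 3*I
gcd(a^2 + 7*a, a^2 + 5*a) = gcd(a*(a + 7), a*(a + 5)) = a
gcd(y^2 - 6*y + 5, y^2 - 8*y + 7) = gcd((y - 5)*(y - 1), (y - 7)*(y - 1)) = y - 1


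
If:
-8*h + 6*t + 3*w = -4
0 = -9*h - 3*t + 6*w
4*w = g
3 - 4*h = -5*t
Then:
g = 8/25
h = 1/5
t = -11/25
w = 2/25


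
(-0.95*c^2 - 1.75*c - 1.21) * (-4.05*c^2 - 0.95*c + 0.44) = 3.8475*c^4 + 7.99*c^3 + 6.145*c^2 + 0.3795*c - 0.5324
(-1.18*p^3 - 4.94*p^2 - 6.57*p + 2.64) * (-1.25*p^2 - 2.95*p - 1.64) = 1.475*p^5 + 9.656*p^4 + 24.7207*p^3 + 24.1831*p^2 + 2.9868*p - 4.3296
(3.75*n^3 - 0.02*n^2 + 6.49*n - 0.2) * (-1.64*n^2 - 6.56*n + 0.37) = -6.15*n^5 - 24.5672*n^4 - 9.1249*n^3 - 42.2538*n^2 + 3.7133*n - 0.074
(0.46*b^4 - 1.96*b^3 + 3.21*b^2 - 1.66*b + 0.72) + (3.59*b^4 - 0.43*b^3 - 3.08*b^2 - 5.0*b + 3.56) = 4.05*b^4 - 2.39*b^3 + 0.13*b^2 - 6.66*b + 4.28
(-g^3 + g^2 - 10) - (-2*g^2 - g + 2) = -g^3 + 3*g^2 + g - 12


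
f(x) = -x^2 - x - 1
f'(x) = -2*x - 1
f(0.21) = -1.25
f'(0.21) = -1.42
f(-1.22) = -1.27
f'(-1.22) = 1.44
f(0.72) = -2.24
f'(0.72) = -2.44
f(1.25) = -3.81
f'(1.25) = -3.50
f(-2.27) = -3.88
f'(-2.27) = 3.54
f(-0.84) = -0.87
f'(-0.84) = 0.68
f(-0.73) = -0.80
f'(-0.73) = 0.46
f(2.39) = -9.10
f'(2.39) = -5.78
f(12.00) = -157.00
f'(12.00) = -25.00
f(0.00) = -1.00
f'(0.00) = -1.00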